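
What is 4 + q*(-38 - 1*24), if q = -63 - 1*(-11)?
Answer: 3228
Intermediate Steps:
q = -52 (q = -63 + 11 = -52)
4 + q*(-38 - 1*24) = 4 - 52*(-38 - 1*24) = 4 - 52*(-38 - 24) = 4 - 52*(-62) = 4 + 3224 = 3228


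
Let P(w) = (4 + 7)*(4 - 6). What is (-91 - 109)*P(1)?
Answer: 4400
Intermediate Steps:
P(w) = -22 (P(w) = 11*(-2) = -22)
(-91 - 109)*P(1) = (-91 - 109)*(-22) = -200*(-22) = 4400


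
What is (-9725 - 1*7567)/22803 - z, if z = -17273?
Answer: 11935119/691 ≈ 17272.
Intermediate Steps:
(-9725 - 1*7567)/22803 - z = (-9725 - 1*7567)/22803 - 1*(-17273) = (-9725 - 7567)*(1/22803) + 17273 = -17292*1/22803 + 17273 = -524/691 + 17273 = 11935119/691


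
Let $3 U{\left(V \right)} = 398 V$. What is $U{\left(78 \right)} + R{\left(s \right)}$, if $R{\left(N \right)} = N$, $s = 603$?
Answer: $10951$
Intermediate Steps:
$U{\left(V \right)} = \frac{398 V}{3}$
$U{\left(78 \right)} + R{\left(s \right)} = \frac{398}{3} \cdot 78 + 603 = 10348 + 603 = 10951$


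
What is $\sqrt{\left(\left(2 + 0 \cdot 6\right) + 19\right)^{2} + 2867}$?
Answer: $2 \sqrt{827} \approx 57.515$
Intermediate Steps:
$\sqrt{\left(\left(2 + 0 \cdot 6\right) + 19\right)^{2} + 2867} = \sqrt{\left(\left(2 + 0\right) + 19\right)^{2} + 2867} = \sqrt{\left(2 + 19\right)^{2} + 2867} = \sqrt{21^{2} + 2867} = \sqrt{441 + 2867} = \sqrt{3308} = 2 \sqrt{827}$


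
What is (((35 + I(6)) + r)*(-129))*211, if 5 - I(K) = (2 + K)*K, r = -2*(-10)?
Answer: -326628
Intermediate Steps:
r = 20
I(K) = 5 - K*(2 + K) (I(K) = 5 - (2 + K)*K = 5 - K*(2 + K))
(((35 + I(6)) + r)*(-129))*211 = (((35 + (5 - 1*6² - 2*6)) + 20)*(-129))*211 = (((35 + (5 - 1*36 - 12)) + 20)*(-129))*211 = (((35 + (5 - 36 - 12)) + 20)*(-129))*211 = (((35 - 43) + 20)*(-129))*211 = ((-8 + 20)*(-129))*211 = (12*(-129))*211 = -1548*211 = -326628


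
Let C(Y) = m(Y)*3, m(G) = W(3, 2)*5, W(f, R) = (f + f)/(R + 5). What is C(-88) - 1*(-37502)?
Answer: 262604/7 ≈ 37515.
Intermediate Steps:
W(f, R) = 2*f/(5 + R) (W(f, R) = (2*f)/(5 + R) = 2*f/(5 + R))
m(G) = 30/7 (m(G) = (2*3/(5 + 2))*5 = (2*3/7)*5 = (2*3*(1/7))*5 = (6/7)*5 = 30/7)
C(Y) = 90/7 (C(Y) = (30/7)*3 = 90/7)
C(-88) - 1*(-37502) = 90/7 - 1*(-37502) = 90/7 + 37502 = 262604/7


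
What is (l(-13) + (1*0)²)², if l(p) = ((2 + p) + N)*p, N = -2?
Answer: 28561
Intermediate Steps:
l(p) = p² (l(p) = ((2 + p) - 2)*p = p*p = p²)
(l(-13) + (1*0)²)² = ((-13)² + (1*0)²)² = (169 + 0²)² = (169 + 0)² = 169² = 28561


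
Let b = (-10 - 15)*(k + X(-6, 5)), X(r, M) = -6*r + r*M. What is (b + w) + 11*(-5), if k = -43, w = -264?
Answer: 606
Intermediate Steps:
X(r, M) = -6*r + M*r
b = 925 (b = (-10 - 15)*(-43 - 6*(-6 + 5)) = -25*(-43 - 6*(-1)) = -25*(-43 + 6) = -25*(-37) = 925)
(b + w) + 11*(-5) = (925 - 264) + 11*(-5) = 661 - 55 = 606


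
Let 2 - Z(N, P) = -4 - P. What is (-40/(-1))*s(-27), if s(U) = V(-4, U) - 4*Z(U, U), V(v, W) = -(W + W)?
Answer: 5520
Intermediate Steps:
Z(N, P) = 6 + P (Z(N, P) = 2 - (-4 - P) = 2 + (4 + P) = 6 + P)
V(v, W) = -2*W
s(U) = -24 - 6*U (s(U) = -2*U - 4*(6 + U) = -2*U + (-24 - 4*U) = -24 - 6*U)
(-40/(-1))*s(-27) = (-40/(-1))*(-24 - 6*(-27)) = (-40*(-1))*(-24 + 162) = 40*138 = 5520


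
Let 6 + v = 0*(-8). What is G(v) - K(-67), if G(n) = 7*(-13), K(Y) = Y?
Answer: -24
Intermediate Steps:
v = -6 (v = -6 + 0*(-8) = -6 + 0 = -6)
G(n) = -91
G(v) - K(-67) = -91 - 1*(-67) = -91 + 67 = -24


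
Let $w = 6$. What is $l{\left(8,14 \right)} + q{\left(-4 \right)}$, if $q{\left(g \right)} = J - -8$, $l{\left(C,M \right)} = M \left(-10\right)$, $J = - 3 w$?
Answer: $-150$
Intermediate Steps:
$J = -18$ ($J = \left(-3\right) 6 = -18$)
$l{\left(C,M \right)} = - 10 M$
$q{\left(g \right)} = -10$ ($q{\left(g \right)} = -18 - -8 = -18 + 8 = -10$)
$l{\left(8,14 \right)} + q{\left(-4 \right)} = \left(-10\right) 14 - 10 = -140 - 10 = -150$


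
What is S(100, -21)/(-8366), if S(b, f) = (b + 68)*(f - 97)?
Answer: 9912/4183 ≈ 2.3696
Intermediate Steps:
S(b, f) = (-97 + f)*(68 + b) (S(b, f) = (68 + b)*(-97 + f) = (-97 + f)*(68 + b))
S(100, -21)/(-8366) = (-6596 - 97*100 + 68*(-21) + 100*(-21))/(-8366) = (-6596 - 9700 - 1428 - 2100)*(-1/8366) = -19824*(-1/8366) = 9912/4183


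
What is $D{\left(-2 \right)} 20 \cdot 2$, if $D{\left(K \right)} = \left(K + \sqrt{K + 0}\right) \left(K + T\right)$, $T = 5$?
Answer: $-240 + 120 i \sqrt{2} \approx -240.0 + 169.71 i$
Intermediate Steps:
$D{\left(K \right)} = \left(5 + K\right) \left(K + \sqrt{K}\right)$ ($D{\left(K \right)} = \left(K + \sqrt{K + 0}\right) \left(K + 5\right) = \left(K + \sqrt{K}\right) \left(5 + K\right) = \left(5 + K\right) \left(K + \sqrt{K}\right)$)
$D{\left(-2 \right)} 20 \cdot 2 = \left(\left(-2\right)^{2} + \left(-2\right)^{\frac{3}{2}} + 5 \left(-2\right) + 5 \sqrt{-2}\right) 20 \cdot 2 = \left(4 - 2 i \sqrt{2} - 10 + 5 i \sqrt{2}\right) 20 \cdot 2 = \left(-6 + 3 i \sqrt{2}\right) 20 \cdot 2 = \left(-120 + 60 i \sqrt{2}\right) 2 = -240 + 120 i \sqrt{2}$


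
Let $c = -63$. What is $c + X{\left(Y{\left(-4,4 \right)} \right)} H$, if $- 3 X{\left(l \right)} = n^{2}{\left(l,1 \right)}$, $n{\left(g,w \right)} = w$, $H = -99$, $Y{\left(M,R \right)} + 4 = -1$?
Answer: $-30$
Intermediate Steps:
$Y{\left(M,R \right)} = -5$ ($Y{\left(M,R \right)} = -4 - 1 = -5$)
$X{\left(l \right)} = - \frac{1}{3}$ ($X{\left(l \right)} = - \frac{1^{2}}{3} = \left(- \frac{1}{3}\right) 1 = - \frac{1}{3}$)
$c + X{\left(Y{\left(-4,4 \right)} \right)} H = -63 - -33 = -63 + 33 = -30$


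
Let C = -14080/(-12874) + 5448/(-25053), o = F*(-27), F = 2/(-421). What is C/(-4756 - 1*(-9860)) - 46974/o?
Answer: -113039716652619025/308663432154 ≈ -3.6622e+5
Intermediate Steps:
F = -2/421 (F = 2*(-1/421) = -2/421 ≈ -0.0047506)
o = 54/421 (o = -2/421*(-27) = 54/421 ≈ 0.12827)
C = 47101448/53755387 (C = -14080*(-1/12874) + 5448*(-1/25053) = 7040/6437 - 1816/8351 = 47101448/53755387 ≈ 0.87622)
C/(-4756 - 1*(-9860)) - 46974/o = 47101448/(53755387*(-4756 - 1*(-9860))) - 46974/54/421 = 47101448/(53755387*(-4756 + 9860)) - 46974*421/54 = (47101448/53755387)/5104 - 3296009/9 = (47101448/53755387)*(1/5104) - 3296009/9 = 5887681/34295936906 - 3296009/9 = -113039716652619025/308663432154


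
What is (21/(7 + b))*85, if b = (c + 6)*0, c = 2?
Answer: 255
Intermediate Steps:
b = 0 (b = (2 + 6)*0 = 8*0 = 0)
(21/(7 + b))*85 = (21/(7 + 0))*85 = (21/7)*85 = ((⅐)*21)*85 = 3*85 = 255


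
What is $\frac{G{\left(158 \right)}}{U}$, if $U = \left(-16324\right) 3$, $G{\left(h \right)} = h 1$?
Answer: $- \frac{79}{24486} \approx -0.0032263$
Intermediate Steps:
$G{\left(h \right)} = h$
$U = -48972$
$\frac{G{\left(158 \right)}}{U} = \frac{158}{-48972} = 158 \left(- \frac{1}{48972}\right) = - \frac{79}{24486}$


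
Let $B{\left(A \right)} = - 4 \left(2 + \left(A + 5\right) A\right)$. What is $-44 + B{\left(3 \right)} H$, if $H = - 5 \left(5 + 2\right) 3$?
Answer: $10876$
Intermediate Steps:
$H = -105$ ($H = \left(-5\right) 7 \cdot 3 = \left(-35\right) 3 = -105$)
$B{\left(A \right)} = -8 - 4 A \left(5 + A\right)$ ($B{\left(A \right)} = - 4 \left(2 + \left(5 + A\right) A\right) = - 4 \left(2 + A \left(5 + A\right)\right) = -8 - 4 A \left(5 + A\right)$)
$-44 + B{\left(3 \right)} H = -44 + \left(-8 - 60 - 4 \cdot 3^{2}\right) \left(-105\right) = -44 + \left(-8 - 60 - 36\right) \left(-105\right) = -44 - -10920 = -44 + 10920 = 10876$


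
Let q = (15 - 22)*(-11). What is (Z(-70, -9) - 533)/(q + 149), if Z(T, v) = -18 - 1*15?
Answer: -283/113 ≈ -2.5044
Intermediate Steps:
Z(T, v) = -33 (Z(T, v) = -18 - 15 = -33)
q = 77 (q = -7*(-11) = 77)
(Z(-70, -9) - 533)/(q + 149) = (-33 - 533)/(77 + 149) = -566/226 = -566*1/226 = -283/113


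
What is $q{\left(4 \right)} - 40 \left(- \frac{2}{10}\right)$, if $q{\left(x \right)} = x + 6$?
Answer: $18$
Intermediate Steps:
$q{\left(x \right)} = 6 + x$
$q{\left(4 \right)} - 40 \left(- \frac{2}{10}\right) = \left(6 + 4\right) - 40 \left(- \frac{2}{10}\right) = 10 - 40 \left(\left(-2\right) \frac{1}{10}\right) = 10 - -8 = 10 + 8 = 18$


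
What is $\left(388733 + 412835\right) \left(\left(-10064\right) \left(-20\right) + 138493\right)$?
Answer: $272351164064$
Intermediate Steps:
$\left(388733 + 412835\right) \left(\left(-10064\right) \left(-20\right) + 138493\right) = 801568 \left(201280 + 138493\right) = 801568 \cdot 339773 = 272351164064$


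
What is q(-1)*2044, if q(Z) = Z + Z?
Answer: -4088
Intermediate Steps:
q(Z) = 2*Z
q(-1)*2044 = (2*(-1))*2044 = -2*2044 = -4088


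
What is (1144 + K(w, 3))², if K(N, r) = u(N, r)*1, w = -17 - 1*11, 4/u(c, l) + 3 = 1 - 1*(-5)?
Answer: 11806096/9 ≈ 1.3118e+6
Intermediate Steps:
u(c, l) = 4/3 (u(c, l) = 4/(-3 + (1 - 1*(-5))) = 4/(-3 + (1 + 5)) = 4/(-3 + 6) = 4/3)
w = -28 (w = -17 - 11 = -28)
K(N, r) = 4/3 (K(N, r) = (4/3)*1 = 4/3)
(1144 + K(w, 3))² = (1144 + 4/3)² = (3436/3)² = 11806096/9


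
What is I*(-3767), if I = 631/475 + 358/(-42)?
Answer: 270372658/9975 ≈ 27105.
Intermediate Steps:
I = -71774/9975 (I = 631*(1/475) + 358*(-1/42) = 631/475 - 179/21 = -71774/9975 ≈ -7.1954)
I*(-3767) = -71774/9975*(-3767) = 270372658/9975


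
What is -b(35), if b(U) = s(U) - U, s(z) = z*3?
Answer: -70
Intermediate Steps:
s(z) = 3*z
b(U) = 2*U (b(U) = 3*U - U = 2*U)
-b(35) = -2*35 = -1*70 = -70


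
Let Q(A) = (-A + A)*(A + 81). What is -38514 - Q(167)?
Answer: -38514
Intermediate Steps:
Q(A) = 0 (Q(A) = 0*(81 + A) = 0)
-38514 - Q(167) = -38514 - 1*0 = -38514 + 0 = -38514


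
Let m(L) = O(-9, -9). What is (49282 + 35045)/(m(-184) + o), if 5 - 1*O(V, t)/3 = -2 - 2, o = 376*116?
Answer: 84327/43643 ≈ 1.9322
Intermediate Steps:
o = 43616
O(V, t) = 27 (O(V, t) = 15 - 3*(-2 - 2) = 15 - 3*(-4) = 15 + 12 = 27)
m(L) = 27
(49282 + 35045)/(m(-184) + o) = (49282 + 35045)/(27 + 43616) = 84327/43643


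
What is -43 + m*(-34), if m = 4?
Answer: -179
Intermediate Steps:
-43 + m*(-34) = -43 + 4*(-34) = -43 - 136 = -179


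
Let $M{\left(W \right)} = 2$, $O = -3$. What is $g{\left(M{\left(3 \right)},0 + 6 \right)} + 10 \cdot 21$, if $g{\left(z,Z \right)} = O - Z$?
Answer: $201$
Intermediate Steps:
$g{\left(z,Z \right)} = -3 - Z$
$g{\left(M{\left(3 \right)},0 + 6 \right)} + 10 \cdot 21 = \left(-3 - \left(0 + 6\right)\right) + 10 \cdot 21 = \left(-3 - 6\right) + 210 = -9 + 210 = 201$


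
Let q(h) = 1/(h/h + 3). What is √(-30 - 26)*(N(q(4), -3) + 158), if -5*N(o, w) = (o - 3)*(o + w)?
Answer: 12519*I*√14/40 ≈ 1171.0*I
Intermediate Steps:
q(h) = ¼ (q(h) = 1/(1 + 3) = 1/4 = ¼)
N(o, w) = -(-3 + o)*(o + w)/5 (N(o, w) = -(o - 3)*(o + w)/5 = -(-3 + o)*(o + w)/5)
√(-30 - 26)*(N(q(4), -3) + 158) = √(-30 - 26)*((-(¼)²/5 + (⅗)*(¼) + (⅗)*(-3) - ⅕*¼*(-3)) + 158) = √(-56)*((-⅕*1/16 + 3/20 - 9/5 + 3/20) + 158) = (2*I*√14)*((-1/80 + 3/20 - 9/5 + 3/20) + 158) = (2*I*√14)*(-121/80 + 158) = (2*I*√14)*(12519/80) = 12519*I*√14/40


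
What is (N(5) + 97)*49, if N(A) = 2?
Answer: 4851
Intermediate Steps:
(N(5) + 97)*49 = (2 + 97)*49 = 99*49 = 4851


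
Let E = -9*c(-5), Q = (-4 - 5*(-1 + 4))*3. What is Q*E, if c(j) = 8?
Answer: 4104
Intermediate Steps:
Q = -57 (Q = (-4 - 5*3)*3 = (-4 - 15)*3 = -19*3 = -57)
E = -72 (E = -9*8 = -72)
Q*E = -57*(-72) = 4104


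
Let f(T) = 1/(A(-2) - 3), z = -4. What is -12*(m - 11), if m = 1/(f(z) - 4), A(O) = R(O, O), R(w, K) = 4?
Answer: 136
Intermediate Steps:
A(O) = 4
f(T) = 1 (f(T) = 1/(4 - 3) = 1/1 = 1)
m = -⅓ (m = 1/(1 - 4) = 1/(-3) = -⅓ ≈ -0.33333)
-12*(m - 11) = -12*(-⅓ - 11) = -12*(-34/3) = 136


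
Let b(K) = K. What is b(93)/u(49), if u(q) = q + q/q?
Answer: 93/50 ≈ 1.8600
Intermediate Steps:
u(q) = 1 + q (u(q) = q + 1 = 1 + q)
b(93)/u(49) = 93/(1 + 49) = 93/50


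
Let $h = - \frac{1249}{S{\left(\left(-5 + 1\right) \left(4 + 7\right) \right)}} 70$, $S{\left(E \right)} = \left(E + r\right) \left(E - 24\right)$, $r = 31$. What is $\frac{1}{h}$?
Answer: $- \frac{442}{43715} \approx -0.010111$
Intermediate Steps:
$S{\left(E \right)} = \left(-24 + E\right) \left(31 + E\right)$ ($S{\left(E \right)} = \left(E + 31\right) \left(E - 24\right) = \left(31 + E\right) \left(-24 + E\right) = \left(-24 + E\right) \left(31 + E\right)$)
$h = - \frac{43715}{442}$ ($h = - \frac{1249}{-744 + \left(\left(-5 + 1\right) \left(4 + 7\right)\right)^{2} + 7 \left(-5 + 1\right) \left(4 + 7\right)} 70 = - \frac{1249}{-744 + \left(\left(-4\right) 11\right)^{2} + 7 \left(\left(-4\right) 11\right)} 70 = - \frac{1249}{-744 + \left(-44\right)^{2} + 7 \left(-44\right)} 70 = - \frac{1249}{-744 + 1936 - 308} \cdot 70 = - \frac{1249}{884} \cdot 70 = \left(-1249\right) \frac{1}{884} \cdot 70 = \left(- \frac{1249}{884}\right) 70 = - \frac{43715}{442} \approx -98.903$)
$\frac{1}{h} = \frac{1}{- \frac{43715}{442}} = - \frac{442}{43715}$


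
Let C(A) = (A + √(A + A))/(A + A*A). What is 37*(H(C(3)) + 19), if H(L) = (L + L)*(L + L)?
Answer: 8621/12 + 37*√6/6 ≈ 733.52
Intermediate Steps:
C(A) = (A + √2*√A)/(A + A²) (C(A) = (A + √(2*A))/(A + A²) = (A + √2*√A)/(A + A²))
H(L) = 4*L² (H(L) = (2*L)*(2*L) = 4*L²)
37*(H(C(3)) + 19) = 37*(4*((3 + √2*√3)/(3*(1 + 3)))² + 19) = 37*(4*((⅓)*(3 + √6)/4)² + 19) = 37*(4*((⅓)*(¼)*(3 + √6))² + 19) = 37*(4*(¼ + √6/12)² + 19) = 37*(19 + 4*(¼ + √6/12)²) = 703 + 148*(¼ + √6/12)²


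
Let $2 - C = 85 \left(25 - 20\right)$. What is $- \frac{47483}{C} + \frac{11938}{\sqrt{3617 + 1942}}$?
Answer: $\frac{47483}{423} + \frac{11938 \sqrt{5559}}{5559} \approx 272.37$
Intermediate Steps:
$C = -423$ ($C = 2 - 85 \left(25 - 20\right) = 2 - 85 \cdot 5 = 2 - 425 = -423$)
$- \frac{47483}{C} + \frac{11938}{\sqrt{3617 + 1942}} = - \frac{47483}{-423} + \frac{11938}{\sqrt{3617 + 1942}} = \left(-47483\right) \left(- \frac{1}{423}\right) + \frac{11938}{\sqrt{5559}} = \frac{47483}{423} + 11938 \frac{\sqrt{5559}}{5559} = \frac{47483}{423} + \frac{11938 \sqrt{5559}}{5559}$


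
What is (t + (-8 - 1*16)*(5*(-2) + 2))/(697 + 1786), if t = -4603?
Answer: -4411/2483 ≈ -1.7765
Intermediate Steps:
(t + (-8 - 1*16)*(5*(-2) + 2))/(697 + 1786) = (-4603 + (-8 - 1*16)*(5*(-2) + 2))/(697 + 1786) = (-4603 + (-8 - 16)*(-10 + 2))/2483 = (-4603 - 24*(-8))*(1/2483) = (-4603 + 192)*(1/2483) = -4411*1/2483 = -4411/2483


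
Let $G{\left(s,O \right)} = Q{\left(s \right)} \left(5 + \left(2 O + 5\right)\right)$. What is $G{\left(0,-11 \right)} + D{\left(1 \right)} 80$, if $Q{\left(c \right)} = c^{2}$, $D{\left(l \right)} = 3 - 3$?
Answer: $0$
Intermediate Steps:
$D{\left(l \right)} = 0$
$G{\left(s,O \right)} = s^{2} \left(10 + 2 O\right)$ ($G{\left(s,O \right)} = s^{2} \left(5 + \left(2 O + 5\right)\right) = s^{2} \left(5 + \left(5 + 2 O\right)\right) = s^{2} \left(10 + 2 O\right)$)
$G{\left(0,-11 \right)} + D{\left(1 \right)} 80 = 2 \cdot 0^{2} \left(5 - 11\right) + 0 \cdot 80 = 2 \cdot 0 \left(-6\right) + 0 = 0 + 0 = 0$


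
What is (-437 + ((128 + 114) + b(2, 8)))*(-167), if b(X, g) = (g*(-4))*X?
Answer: 43253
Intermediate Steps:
b(X, g) = -4*X*g (b(X, g) = (-4*g)*X = -4*X*g)
(-437 + ((128 + 114) + b(2, 8)))*(-167) = (-437 + ((128 + 114) - 4*2*8))*(-167) = (-437 + (242 - 64))*(-167) = (-437 + 178)*(-167) = -259*(-167) = 43253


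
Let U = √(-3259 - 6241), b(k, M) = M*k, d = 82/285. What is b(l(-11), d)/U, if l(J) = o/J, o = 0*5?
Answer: 0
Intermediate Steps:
o = 0
d = 82/285 (d = 82*(1/285) = 82/285 ≈ 0.28772)
l(J) = 0 (l(J) = 0/J = 0)
U = 10*I*√95 (U = √(-9500) = 10*I*√95 ≈ 97.468*I)
b(l(-11), d)/U = ((82/285)*0)/((10*I*√95)) = 0*(-I*√95/950) = 0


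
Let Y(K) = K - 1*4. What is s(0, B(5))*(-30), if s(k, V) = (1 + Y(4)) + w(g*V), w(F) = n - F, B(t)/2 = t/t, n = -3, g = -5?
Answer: -240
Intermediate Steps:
B(t) = 2 (B(t) = 2*(t/t) = 2*1 = 2)
w(F) = -3 - F
Y(K) = -4 + K (Y(K) = K - 4 = -4 + K)
s(k, V) = -2 + 5*V (s(k, V) = (1 + (-4 + 4)) + (-3 - (-5)*V) = (1 + 0) + (-3 + 5*V) = 1 + (-3 + 5*V) = -2 + 5*V)
s(0, B(5))*(-30) = (-2 + 5*2)*(-30) = (-2 + 10)*(-30) = 8*(-30) = -240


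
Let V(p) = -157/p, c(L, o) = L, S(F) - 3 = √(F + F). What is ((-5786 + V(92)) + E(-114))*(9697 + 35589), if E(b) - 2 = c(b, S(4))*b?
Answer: 15020166121/46 ≈ 3.2653e+8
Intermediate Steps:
S(F) = 3 + √2*√F (S(F) = 3 + √(F + F) = 3 + √(2*F) = 3 + √2*√F)
E(b) = 2 + b² (E(b) = 2 + b*b = 2 + b²)
((-5786 + V(92)) + E(-114))*(9697 + 35589) = ((-5786 - 157/92) + (2 + (-114)²))*(9697 + 35589) = ((-5786 - 157*1/92) + (2 + 12996))*45286 = ((-5786 - 157/92) + 12998)*45286 = (-532469/92 + 12998)*45286 = (663347/92)*45286 = 15020166121/46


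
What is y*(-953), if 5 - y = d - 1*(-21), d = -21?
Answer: -4765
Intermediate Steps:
y = 5 (y = 5 - (-21 - 1*(-21)) = 5 - (-21 + 21) = 5 - 1*0 = 5 + 0 = 5)
y*(-953) = 5*(-953) = -4765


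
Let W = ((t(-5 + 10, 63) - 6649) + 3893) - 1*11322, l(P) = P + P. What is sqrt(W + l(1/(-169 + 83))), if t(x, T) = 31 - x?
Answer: I*sqrt(25982191)/43 ≈ 118.54*I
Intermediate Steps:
l(P) = 2*P
W = -14052 (W = (((31 - (-5 + 10)) - 6649) + 3893) - 1*11322 = (((31 - 1*5) - 6649) + 3893) - 11322 = (((31 - 5) - 6649) + 3893) - 11322 = ((26 - 6649) + 3893) - 11322 = (-6623 + 3893) - 11322 = -2730 - 11322 = -14052)
sqrt(W + l(1/(-169 + 83))) = sqrt(-14052 + 2/(-169 + 83)) = sqrt(-14052 + 2/(-86)) = sqrt(-14052 + 2*(-1/86)) = sqrt(-14052 - 1/43) = sqrt(-604237/43) = I*sqrt(25982191)/43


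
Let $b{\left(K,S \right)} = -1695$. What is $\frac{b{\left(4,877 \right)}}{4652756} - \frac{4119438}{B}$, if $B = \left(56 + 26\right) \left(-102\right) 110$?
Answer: $\frac{199637295868}{44590850315} \approx 4.4771$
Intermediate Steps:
$B = -920040$ ($B = 82 \left(-102\right) 110 = \left(-8364\right) 110 = -920040$)
$\frac{b{\left(4,877 \right)}}{4652756} - \frac{4119438}{B} = - \frac{1695}{4652756} - \frac{4119438}{-920040} = \left(-1695\right) \frac{1}{4652756} - - \frac{686573}{153340} = - \frac{1695}{4652756} + \frac{686573}{153340} = \frac{199637295868}{44590850315}$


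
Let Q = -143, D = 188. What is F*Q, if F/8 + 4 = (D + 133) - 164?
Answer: -175032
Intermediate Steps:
F = 1224 (F = -32 + 8*((188 + 133) - 164) = -32 + 8*(321 - 164) = -32 + 8*157 = -32 + 1256 = 1224)
F*Q = 1224*(-143) = -175032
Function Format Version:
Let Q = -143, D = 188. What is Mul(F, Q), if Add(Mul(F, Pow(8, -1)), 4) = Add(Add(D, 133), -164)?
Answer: -175032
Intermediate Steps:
F = 1224 (F = Add(-32, Mul(8, Add(Add(188, 133), -164))) = Add(-32, Mul(8, Add(321, -164))) = Add(-32, Mul(8, 157)) = Add(-32, 1256) = 1224)
Mul(F, Q) = Mul(1224, -143) = -175032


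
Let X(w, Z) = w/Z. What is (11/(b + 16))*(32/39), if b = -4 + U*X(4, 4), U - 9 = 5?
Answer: 176/507 ≈ 0.34714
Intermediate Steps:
U = 14 (U = 9 + 5 = 14)
b = 10 (b = -4 + 14*(4/4) = -4 + 14*(4*(¼)) = -4 + 14*1 = -4 + 14 = 10)
(11/(b + 16))*(32/39) = (11/(10 + 16))*(32/39) = (11/26)*(32*(1/39)) = (11*(1/26))*(32/39) = (11/26)*(32/39) = 176/507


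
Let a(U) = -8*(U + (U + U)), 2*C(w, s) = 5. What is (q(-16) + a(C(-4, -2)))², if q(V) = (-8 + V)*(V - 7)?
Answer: 242064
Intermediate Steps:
C(w, s) = 5/2 (C(w, s) = (½)*5 = 5/2)
q(V) = (-8 + V)*(-7 + V)
a(U) = -24*U (a(U) = -8*(U + 2*U) = -24*U)
(q(-16) + a(C(-4, -2)))² = ((56 + (-16)² - 15*(-16)) - 24*5/2)² = ((56 + 256 + 240) - 60)² = (552 - 60)² = 492² = 242064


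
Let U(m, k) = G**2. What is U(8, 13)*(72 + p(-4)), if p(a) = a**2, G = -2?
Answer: 352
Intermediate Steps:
U(m, k) = 4 (U(m, k) = (-2)**2 = 4)
U(8, 13)*(72 + p(-4)) = 4*(72 + (-4)**2) = 4*(72 + 16) = 4*88 = 352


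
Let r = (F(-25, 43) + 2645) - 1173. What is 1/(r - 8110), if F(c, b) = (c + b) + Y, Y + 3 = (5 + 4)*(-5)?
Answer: -1/6668 ≈ -0.00014997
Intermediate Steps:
Y = -48 (Y = -3 + (5 + 4)*(-5) = -3 + 9*(-5) = -3 - 45 = -48)
F(c, b) = -48 + b + c (F(c, b) = (c + b) - 48 = (b + c) - 48 = -48 + b + c)
r = 1442 (r = ((-48 + 43 - 25) + 2645) - 1173 = (-30 + 2645) - 1173 = 2615 - 1173 = 1442)
1/(r - 8110) = 1/(1442 - 8110) = 1/(-6668) = -1/6668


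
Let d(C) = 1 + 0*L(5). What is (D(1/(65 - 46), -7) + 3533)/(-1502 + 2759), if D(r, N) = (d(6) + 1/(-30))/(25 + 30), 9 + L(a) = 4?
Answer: 5829479/2074050 ≈ 2.8107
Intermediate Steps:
L(a) = -5 (L(a) = -9 + 4 = -5)
d(C) = 1 (d(C) = 1 + 0*(-5) = 1 + 0 = 1)
D(r, N) = 29/1650 (D(r, N) = (1 + 1/(-30))/(25 + 30) = (1 - 1/30)/55 = (29/30)*(1/55) = 29/1650)
(D(1/(65 - 46), -7) + 3533)/(-1502 + 2759) = (29/1650 + 3533)/(-1502 + 2759) = (5829479/1650)/1257 = (5829479/1650)*(1/1257) = 5829479/2074050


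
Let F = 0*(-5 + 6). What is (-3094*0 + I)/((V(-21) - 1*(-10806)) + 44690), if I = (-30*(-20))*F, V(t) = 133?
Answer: 0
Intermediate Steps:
F = 0 (F = 0*1 = 0)
I = 0 (I = -30*(-20)*0 = 600*0 = 0)
(-3094*0 + I)/((V(-21) - 1*(-10806)) + 44690) = (-3094*0 + 0)/((133 - 1*(-10806)) + 44690) = (-442*0 + 0)/((133 + 10806) + 44690) = (0 + 0)/(10939 + 44690) = 0/55629 = 0*(1/55629) = 0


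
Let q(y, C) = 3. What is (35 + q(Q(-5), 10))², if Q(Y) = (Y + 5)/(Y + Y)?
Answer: 1444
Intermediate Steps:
Q(Y) = (5 + Y)/(2*Y) (Q(Y) = (5 + Y)/((2*Y)) = (5 + Y)*(1/(2*Y)) = (5 + Y)/(2*Y))
(35 + q(Q(-5), 10))² = (35 + 3)² = 38² = 1444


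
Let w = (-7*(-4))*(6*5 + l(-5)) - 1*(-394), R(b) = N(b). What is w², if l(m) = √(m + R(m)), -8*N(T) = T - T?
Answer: 1518836 + 69104*I*√5 ≈ 1.5188e+6 + 1.5452e+5*I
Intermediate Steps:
N(T) = 0 (N(T) = -(T - T)/8 = -⅛*0 = 0)
R(b) = 0
l(m) = √m (l(m) = √(m + 0) = √m)
w = 1234 + 28*I*√5 (w = (-7*(-4))*(6*5 + √(-5)) - 1*(-394) = 28*(30 + I*√5) + 394 = (840 + 28*I*√5) + 394 = 1234 + 28*I*√5 ≈ 1234.0 + 62.61*I)
w² = (1234 + 28*I*√5)²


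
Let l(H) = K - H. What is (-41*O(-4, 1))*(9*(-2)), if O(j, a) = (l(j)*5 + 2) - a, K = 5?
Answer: 33948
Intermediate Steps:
l(H) = 5 - H
O(j, a) = 27 - a - 5*j (O(j, a) = ((5 - j)*5 + 2) - a = ((25 - 5*j) + 2) - a = (27 - 5*j) - a = 27 - a - 5*j)
(-41*O(-4, 1))*(9*(-2)) = (-41*(27 - 1*1 - 5*(-4)))*(9*(-2)) = -41*(27 - 1 + 20)*(-18) = -41*46*(-18) = -1886*(-18) = 33948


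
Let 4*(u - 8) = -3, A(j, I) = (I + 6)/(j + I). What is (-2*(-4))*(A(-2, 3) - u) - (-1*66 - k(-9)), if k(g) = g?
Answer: 71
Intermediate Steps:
A(j, I) = (6 + I)/(I + j)
u = 29/4 (u = 8 + (1/4)*(-3) = 8 - 3/4 = 29/4 ≈ 7.2500)
(-2*(-4))*(A(-2, 3) - u) - (-1*66 - k(-9)) = (-2*(-4))*((6 + 3)/(3 - 2) - 1*29/4) - (-1*66 - 1*(-9)) = 8*(9/1 - 29/4) - (-66 + 9) = 8*(1*9 - 29/4) - 1*(-57) = 8*(9 - 29/4) + 57 = 8*(7/4) + 57 = 14 + 57 = 71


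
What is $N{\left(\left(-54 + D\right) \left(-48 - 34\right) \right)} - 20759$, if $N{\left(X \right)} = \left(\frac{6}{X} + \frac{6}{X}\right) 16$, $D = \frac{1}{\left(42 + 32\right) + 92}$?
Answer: $- \frac{7628563661}{367483} \approx -20759.0$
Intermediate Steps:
$D = \frac{1}{166}$ ($D = \frac{1}{74 + 92} = \frac{1}{166} \approx 0.0060241$)
$N{\left(X \right)} = \frac{192}{X}$ ($N{\left(X \right)} = \frac{12}{X} 16 = \frac{192}{X}$)
$N{\left(\left(-54 + D\right) \left(-48 - 34\right) \right)} - 20759 = \frac{192}{\left(-54 + \frac{1}{166}\right) \left(-48 - 34\right)} - 20759 = \frac{192}{\left(- \frac{8963}{166}\right) \left(-82\right)} - 20759 = \frac{192}{\frac{367483}{83}} - 20759 = 192 \cdot \frac{83}{367483} - 20759 = \frac{15936}{367483} - 20759 = - \frac{7628563661}{367483}$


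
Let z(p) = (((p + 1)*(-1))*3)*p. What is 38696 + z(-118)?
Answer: -2722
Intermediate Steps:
z(p) = p*(-3 - 3*p) (z(p) = (((1 + p)*(-1))*3)*p = ((-1 - p)*3)*p = (-3 - 3*p)*p = p*(-3 - 3*p))
38696 + z(-118) = 38696 - 3*(-118)*(1 - 118) = 38696 - 3*(-118)*(-117) = 38696 - 41418 = -2722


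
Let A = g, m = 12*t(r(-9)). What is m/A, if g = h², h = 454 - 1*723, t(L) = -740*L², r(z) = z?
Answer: -719280/72361 ≈ -9.9402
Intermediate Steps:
h = -269 (h = 454 - 723 = -269)
m = -719280 (m = 12*(-740*(-9)²) = 12*(-740*81) = 12*(-59940) = -719280)
g = 72361 (g = (-269)² = 72361)
A = 72361
m/A = -719280/72361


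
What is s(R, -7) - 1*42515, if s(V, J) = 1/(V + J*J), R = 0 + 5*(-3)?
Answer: -1445509/34 ≈ -42515.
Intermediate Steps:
R = -15 (R = 0 - 15 = -15)
s(V, J) = 1/(V + J**2)
s(R, -7) - 1*42515 = 1/(-15 + (-7)**2) - 1*42515 = 1/(-15 + 49) - 42515 = 1/34 - 42515 = -1445509/34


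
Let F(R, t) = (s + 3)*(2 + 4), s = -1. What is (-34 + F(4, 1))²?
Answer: 484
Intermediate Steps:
F(R, t) = 12 (F(R, t) = (-1 + 3)*(2 + 4) = 2*6 = 12)
(-34 + F(4, 1))² = (-34 + 12)² = (-22)² = 484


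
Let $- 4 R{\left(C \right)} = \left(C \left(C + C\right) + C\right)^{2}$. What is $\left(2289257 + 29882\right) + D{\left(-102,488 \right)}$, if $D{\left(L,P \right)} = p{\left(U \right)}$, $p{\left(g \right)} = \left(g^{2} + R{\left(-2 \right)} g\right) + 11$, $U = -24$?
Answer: $2319942$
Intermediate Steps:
$R{\left(C \right)} = - \frac{\left(C + 2 C^{2}\right)^{2}}{4}$ ($R{\left(C \right)} = - \frac{\left(C \left(C + C\right) + C\right)^{2}}{4} = - \frac{\left(C 2 C + C\right)^{2}}{4} = - \frac{\left(2 C^{2} + C\right)^{2}}{4} = - \frac{\left(C + 2 C^{2}\right)^{2}}{4}$)
$p{\left(g \right)} = 11 + g^{2} - 9 g$ ($p{\left(g \right)} = \left(g^{2} + - \frac{\left(-2\right)^{2} \left(1 + 2 \left(-2\right)\right)^{2}}{4} g\right) + 11 = \left(g^{2} + \left(- \frac{1}{4}\right) 4 \left(1 - 4\right)^{2} g\right) + 11 = \left(g^{2} + \left(- \frac{1}{4}\right) 4 \left(-3\right)^{2} g\right) + 11 = \left(g^{2} + \left(- \frac{1}{4}\right) 4 \cdot 9 g\right) + 11 = \left(g^{2} - 9 g\right) + 11 = 11 + g^{2} - 9 g$)
$D{\left(L,P \right)} = 803$ ($D{\left(L,P \right)} = 11 + \left(-24\right)^{2} - -216 = 11 + 576 + 216 = 803$)
$\left(2289257 + 29882\right) + D{\left(-102,488 \right)} = \left(2289257 + 29882\right) + 803 = 2319139 + 803 = 2319942$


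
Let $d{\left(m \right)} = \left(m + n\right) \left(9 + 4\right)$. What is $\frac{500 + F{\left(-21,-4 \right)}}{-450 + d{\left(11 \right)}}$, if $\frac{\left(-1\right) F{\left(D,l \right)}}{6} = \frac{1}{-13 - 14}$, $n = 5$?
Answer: $- \frac{2251}{1089} \approx -2.067$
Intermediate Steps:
$d{\left(m \right)} = 65 + 13 m$ ($d{\left(m \right)} = \left(m + 5\right) \left(9 + 4\right) = \left(5 + m\right) 13 = 65 + 13 m$)
$F{\left(D,l \right)} = \frac{2}{9}$ ($F{\left(D,l \right)} = - \frac{6}{-13 - 14} = - \frac{6}{-27} = \left(-6\right) \left(- \frac{1}{27}\right) = \frac{2}{9}$)
$\frac{500 + F{\left(-21,-4 \right)}}{-450 + d{\left(11 \right)}} = \frac{500 + \frac{2}{9}}{-450 + \left(65 + 13 \cdot 11\right)} = \frac{4502}{9 \left(-450 + \left(65 + 143\right)\right)} = \frac{4502}{9 \left(-450 + 208\right)} = \frac{4502}{9 \left(-242\right)} = \frac{4502}{9} \left(- \frac{1}{242}\right) = - \frac{2251}{1089}$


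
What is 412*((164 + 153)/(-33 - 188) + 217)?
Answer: 19627680/221 ≈ 88813.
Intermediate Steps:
412*((164 + 153)/(-33 - 188) + 217) = 412*(317/(-221) + 217) = 412*(317*(-1/221) + 217) = 412*(-317/221 + 217) = 412*(47640/221) = 19627680/221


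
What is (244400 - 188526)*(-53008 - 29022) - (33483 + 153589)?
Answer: -4583531292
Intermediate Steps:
(244400 - 188526)*(-53008 - 29022) - (33483 + 153589) = 55874*(-82030) - 1*187072 = -4583344220 - 187072 = -4583531292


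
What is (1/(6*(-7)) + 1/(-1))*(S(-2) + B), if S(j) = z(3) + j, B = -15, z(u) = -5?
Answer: 473/21 ≈ 22.524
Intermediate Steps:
S(j) = -5 + j
(1/(6*(-7)) + 1/(-1))*(S(-2) + B) = (1/(6*(-7)) + 1/(-1))*((-5 - 2) - 15) = ((⅙)*(-⅐) + 1*(-1))*(-7 - 15) = (-1/42 - 1)*(-22) = -43/42*(-22) = 473/21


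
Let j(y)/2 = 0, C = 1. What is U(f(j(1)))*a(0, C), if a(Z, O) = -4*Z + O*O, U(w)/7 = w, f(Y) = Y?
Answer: 0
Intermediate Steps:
j(y) = 0 (j(y) = 2*0 = 0)
U(w) = 7*w
a(Z, O) = O**2 - 4*Z (a(Z, O) = -4*Z + O**2 = O**2 - 4*Z)
U(f(j(1)))*a(0, C) = (7*0)*(1**2 - 4*0) = 0*(1 + 0) = 0*1 = 0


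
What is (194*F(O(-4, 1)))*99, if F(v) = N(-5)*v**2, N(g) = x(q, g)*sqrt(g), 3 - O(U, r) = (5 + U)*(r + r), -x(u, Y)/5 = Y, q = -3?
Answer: 480150*I*sqrt(5) ≈ 1.0736e+6*I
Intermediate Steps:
x(u, Y) = -5*Y
O(U, r) = 3 - 2*r*(5 + U) (O(U, r) = 3 - (5 + U)*(r + r) = 3 - (5 + U)*2*r = 3 - 2*r*(5 + U))
N(g) = -5*g**(3/2) (N(g) = (-5*g)*sqrt(g) = -5*g**(3/2))
F(v) = 25*I*sqrt(5)*v**2 (F(v) = (-(-25)*I*sqrt(5))*v**2 = (25*I*sqrt(5))*v**2 = 25*I*sqrt(5)*v**2)
(194*F(O(-4, 1)))*99 = (194*(25*I*sqrt(5)*(3 - 10*1 - 2*(-4)*1)**2))*99 = (194*(25*I*sqrt(5)*(3 - 10 + 8)**2))*99 = (194*(25*I*sqrt(5)*1**2))*99 = (194*(25*I*sqrt(5)*1))*99 = (194*(25*I*sqrt(5)))*99 = (4850*I*sqrt(5))*99 = 480150*I*sqrt(5)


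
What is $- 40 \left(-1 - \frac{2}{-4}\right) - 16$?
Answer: $4$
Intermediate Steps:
$- 40 \left(-1 - \frac{2}{-4}\right) - 16 = - 40 \left(-1 - - \frac{1}{2}\right) - 16 = - 40 \left(-1 + \frac{1}{2}\right) - 16 = \left(-40\right) \left(- \frac{1}{2}\right) - 16 = 20 - 16 = 4$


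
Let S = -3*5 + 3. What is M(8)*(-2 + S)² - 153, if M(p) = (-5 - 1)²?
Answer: 6903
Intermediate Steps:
S = -12 (S = -15 + 3 = -12)
M(p) = 36 (M(p) = (-6)² = 36)
M(8)*(-2 + S)² - 153 = 36*(-2 - 12)² - 153 = 36*(-14)² - 153 = 36*196 - 153 = 7056 - 153 = 6903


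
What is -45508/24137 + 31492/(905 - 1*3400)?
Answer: -873664864/60221815 ≈ -14.507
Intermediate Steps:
-45508/24137 + 31492/(905 - 1*3400) = -45508*1/24137 + 31492/(905 - 3400) = -45508/24137 + 31492/(-2495) = -45508/24137 + 31492*(-1/2495) = -45508/24137 - 31492/2495 = -873664864/60221815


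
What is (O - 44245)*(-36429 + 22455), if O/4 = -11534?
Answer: 1262984094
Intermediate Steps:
O = -46136 (O = 4*(-11534) = -46136)
(O - 44245)*(-36429 + 22455) = (-46136 - 44245)*(-36429 + 22455) = -90381*(-13974) = 1262984094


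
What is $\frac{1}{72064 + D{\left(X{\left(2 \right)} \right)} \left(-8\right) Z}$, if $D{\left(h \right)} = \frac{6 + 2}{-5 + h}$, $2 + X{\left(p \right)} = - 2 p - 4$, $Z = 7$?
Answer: $\frac{15}{1081408} \approx 1.3871 \cdot 10^{-5}$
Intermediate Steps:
$X{\left(p \right)} = -6 - 2 p$ ($X{\left(p \right)} = -2 - \left(4 + 2 p\right) = -6 - 2 p$)
$D{\left(h \right)} = \frac{8}{-5 + h}$
$\frac{1}{72064 + D{\left(X{\left(2 \right)} \right)} \left(-8\right) Z} = \frac{1}{72064 + \frac{8}{-5 - 10} \left(-8\right) 7} = \frac{1}{72064 + \frac{8}{-15} \left(-8\right) 7} = \frac{1}{72064 + 8 \left(- \frac{1}{15}\right) \left(-8\right) 7} = \frac{1}{72064 + \left(- \frac{8}{15}\right) \left(-8\right) 7} = \frac{1}{72064 + \frac{64}{15} \cdot 7} = \frac{1}{72064 + \frac{448}{15}} = \frac{1}{\frac{1081408}{15}} = \frac{15}{1081408}$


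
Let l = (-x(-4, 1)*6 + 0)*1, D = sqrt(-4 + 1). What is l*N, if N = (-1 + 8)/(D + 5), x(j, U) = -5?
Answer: 75/2 - 15*I*sqrt(3)/2 ≈ 37.5 - 12.99*I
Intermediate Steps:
D = I*sqrt(3) (D = sqrt(-3) = I*sqrt(3) ≈ 1.732*I)
l = 30 (l = (-1*(-5)*6 + 0)*1 = (5*6 + 0)*1 = (30 + 0)*1 = 30*1 = 30)
N = 7/(5 + I*sqrt(3)) (N = (-1 + 8)/(I*sqrt(3) + 5) = 7/(5 + I*sqrt(3)) ≈ 1.25 - 0.43301*I)
l*N = 30*(5/4 - I*sqrt(3)/4) = 75/2 - 15*I*sqrt(3)/2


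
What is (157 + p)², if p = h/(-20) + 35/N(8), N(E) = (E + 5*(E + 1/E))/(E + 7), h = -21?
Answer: 1725621149641/60528400 ≈ 28509.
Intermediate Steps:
N(E) = (5/E + 6*E)/(7 + E) (N(E) = (E + 5*(E + 1/E))/(7 + E) = (E + (5*E + 5/E))/(7 + E) = (5/E + 6*E)/(7 + E))
p = 92169/7780 (p = -21/(-20) + 35/(((5 + 6*8²)/(8*(7 + 8)))) = -21*(-1/20) + 35/(((⅛)*(5 + 6*64)/15)) = 21/20 + 35/(((⅛)*(1/15)*(5 + 384))) = 21/20 + 35/(((⅛)*(1/15)*389)) = 21/20 + 35/(389/120) = 21/20 + 35*(120/389) = 21/20 + 4200/389 = 92169/7780 ≈ 11.847)
(157 + p)² = (157 + 92169/7780)² = (1313629/7780)² = 1725621149641/60528400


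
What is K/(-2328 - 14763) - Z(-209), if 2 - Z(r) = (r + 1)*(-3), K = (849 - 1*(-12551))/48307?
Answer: 7664663842/12322611 ≈ 622.00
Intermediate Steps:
K = 200/721 (K = (849 + 12551)*(1/48307) = 13400*(1/48307) = 200/721 ≈ 0.27739)
Z(r) = 5 + 3*r (Z(r) = 2 - (r + 1)*(-3) = 2 - (1 + r)*(-3) = 2 - (-3 - 3*r) = 2 + (3 + 3*r) = 5 + 3*r)
K/(-2328 - 14763) - Z(-209) = 200/(721*(-2328 - 14763)) - (5 + 3*(-209)) = (200/721)/(-17091) - (5 - 627) = (200/721)*(-1/17091) - 1*(-622) = -200/12322611 + 622 = 7664663842/12322611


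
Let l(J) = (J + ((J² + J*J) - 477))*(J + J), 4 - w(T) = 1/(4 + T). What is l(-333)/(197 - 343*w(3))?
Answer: 73582344/563 ≈ 1.3070e+5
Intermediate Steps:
w(T) = 4 - 1/(4 + T)
l(J) = 2*J*(-477 + J + 2*J²) (l(J) = (J + ((J² + J²) - 477))*(2*J) = (J + (2*J² - 477))*(2*J) = (J + (-477 + 2*J²))*(2*J) = (-477 + J + 2*J²)*(2*J) = 2*J*(-477 + J + 2*J²))
l(-333)/(197 - 343*w(3)) = (2*(-333)*(-477 - 333 + 2*(-333)²))/(197 - 343*(15 + 4*3)/(4 + 3)) = (2*(-333)*(-477 - 333 + 2*110889))/(197 - 343*(15 + 12)/7) = (2*(-333)*(-477 - 333 + 221778))/(197 - 49*27) = (2*(-333)*220968)/(197 - 343*27/7) = -147164688/(197 - 1323) = -147164688/(-1126) = -147164688*(-1/1126) = 73582344/563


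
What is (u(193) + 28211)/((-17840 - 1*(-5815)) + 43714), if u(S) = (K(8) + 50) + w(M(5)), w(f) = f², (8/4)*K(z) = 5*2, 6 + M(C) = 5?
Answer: 28267/31689 ≈ 0.89201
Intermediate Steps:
M(C) = -1 (M(C) = -6 + 5 = -1)
K(z) = 5 (K(z) = (5*2)/2 = (½)*10 = 5)
u(S) = 56 (u(S) = (5 + 50) + (-1)² = 55 + 1 = 56)
(u(193) + 28211)/((-17840 - 1*(-5815)) + 43714) = (56 + 28211)/((-17840 - 1*(-5815)) + 43714) = 28267/((-17840 + 5815) + 43714) = 28267/(-12025 + 43714) = 28267/31689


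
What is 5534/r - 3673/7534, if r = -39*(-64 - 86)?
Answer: 10103053/22036950 ≈ 0.45846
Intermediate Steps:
r = 5850 (r = -39*(-150) = 5850)
5534/r - 3673/7534 = 5534/5850 - 3673/7534 = 5534*(1/5850) - 3673*1/7534 = 2767/2925 - 3673/7534 = 10103053/22036950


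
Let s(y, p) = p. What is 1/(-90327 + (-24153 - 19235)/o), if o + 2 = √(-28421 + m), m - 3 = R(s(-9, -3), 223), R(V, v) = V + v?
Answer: -1273657639/115042695709349 - 21694*I*√28198/115042695709349 ≈ -1.1071e-5 - 3.1666e-8*I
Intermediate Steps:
m = 223 (m = 3 + (-3 + 223) = 3 + 220 = 223)
o = -2 + I*√28198 (o = -2 + √(-28421 + 223) = -2 + √(-28198) = -2 + I*√28198 ≈ -2.0 + 167.92*I)
1/(-90327 + (-24153 - 19235)/o) = 1/(-90327 + (-24153 - 19235)/(-2 + I*√28198)) = 1/(-90327 - 43388/(-2 + I*√28198))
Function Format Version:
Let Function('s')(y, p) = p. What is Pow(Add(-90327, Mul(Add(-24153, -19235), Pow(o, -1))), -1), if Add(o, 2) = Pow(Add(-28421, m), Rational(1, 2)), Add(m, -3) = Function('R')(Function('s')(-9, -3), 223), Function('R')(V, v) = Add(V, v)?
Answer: Add(Rational(-1273657639, 115042695709349), Mul(Rational(-21694, 115042695709349), I, Pow(28198, Rational(1, 2)))) ≈ Add(-1.1071e-5, Mul(-3.1666e-8, I))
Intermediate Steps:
m = 223 (m = Add(3, Add(-3, 223)) = Add(3, 220) = 223)
o = Add(-2, Mul(I, Pow(28198, Rational(1, 2)))) (o = Add(-2, Pow(Add(-28421, 223), Rational(1, 2))) = Add(-2, Pow(-28198, Rational(1, 2))) = Add(-2, Mul(I, Pow(28198, Rational(1, 2)))) ≈ Add(-2.0000, Mul(167.92, I)))
Pow(Add(-90327, Mul(Add(-24153, -19235), Pow(o, -1))), -1) = Pow(Add(-90327, Mul(Add(-24153, -19235), Pow(Add(-2, Mul(I, Pow(28198, Rational(1, 2)))), -1))), -1) = Pow(Add(-90327, Mul(-43388, Pow(Add(-2, Mul(I, Pow(28198, Rational(1, 2)))), -1))), -1)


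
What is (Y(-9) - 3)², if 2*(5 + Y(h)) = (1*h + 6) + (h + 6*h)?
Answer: 1681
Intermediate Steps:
Y(h) = -2 + 4*h (Y(h) = -5 + ((1*h + 6) + (h + 6*h))/2 = -5 + ((h + 6) + 7*h)/2 = -5 + ((6 + h) + 7*h)/2 = -5 + (6 + 8*h)/2 = -5 + (3 + 4*h) = -2 + 4*h)
(Y(-9) - 3)² = ((-2 + 4*(-9)) - 3)² = ((-2 - 36) - 3)² = (-38 - 3)² = (-41)² = 1681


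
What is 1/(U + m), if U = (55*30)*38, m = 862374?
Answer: 1/925074 ≈ 1.0810e-6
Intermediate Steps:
U = 62700 (U = 1650*38 = 62700)
1/(U + m) = 1/(62700 + 862374) = 1/925074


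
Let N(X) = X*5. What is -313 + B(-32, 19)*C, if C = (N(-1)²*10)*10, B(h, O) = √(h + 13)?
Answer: -313 + 2500*I*√19 ≈ -313.0 + 10897.0*I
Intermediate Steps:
N(X) = 5*X
B(h, O) = √(13 + h)
C = 2500 (C = ((5*(-1))²*10)*10 = ((-5)²*10)*10 = (25*10)*10 = 250*10 = 2500)
-313 + B(-32, 19)*C = -313 + √(13 - 32)*2500 = -313 + √(-19)*2500 = -313 + (I*√19)*2500 = -313 + 2500*I*√19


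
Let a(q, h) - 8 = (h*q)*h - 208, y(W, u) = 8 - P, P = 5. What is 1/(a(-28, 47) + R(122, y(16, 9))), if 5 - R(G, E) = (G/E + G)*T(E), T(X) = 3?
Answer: -1/62535 ≈ -1.5991e-5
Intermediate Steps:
y(W, u) = 3 (y(W, u) = 8 - 1*5 = 8 - 5 = 3)
R(G, E) = 5 - 3*G - 3*G/E (R(G, E) = 5 - (G/E + G)*3 = 5 - (G + G/E)*3 = 5 - (3*G + 3*G/E) = 5 + (-3*G - 3*G/E) = 5 - 3*G - 3*G/E)
a(q, h) = -200 + q*h**2 (a(q, h) = 8 + ((h*q)*h - 208) = 8 + (q*h**2 - 208) = 8 + (-208 + q*h**2) = -200 + q*h**2)
1/(a(-28, 47) + R(122, y(16, 9))) = 1/((-200 - 28*47**2) + (5 - 3*122 - 3*122/3)) = 1/((-200 - 28*2209) + (5 - 366 - 3*122*1/3)) = 1/((-200 - 61852) + (5 - 366 - 122)) = 1/(-62052 - 483) = 1/(-62535) = -1/62535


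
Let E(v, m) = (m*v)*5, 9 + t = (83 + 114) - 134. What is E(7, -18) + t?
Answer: -576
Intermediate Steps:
t = 54 (t = -9 + ((83 + 114) - 134) = -9 + (197 - 134) = -9 + 63 = 54)
E(v, m) = 5*m*v
E(7, -18) + t = 5*(-18)*7 + 54 = -630 + 54 = -576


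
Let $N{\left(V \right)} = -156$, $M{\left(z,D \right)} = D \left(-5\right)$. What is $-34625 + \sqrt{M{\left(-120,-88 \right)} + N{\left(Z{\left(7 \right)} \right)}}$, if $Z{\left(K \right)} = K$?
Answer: $-34625 + 2 \sqrt{71} \approx -34608.0$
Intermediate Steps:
$M{\left(z,D \right)} = - 5 D$
$-34625 + \sqrt{M{\left(-120,-88 \right)} + N{\left(Z{\left(7 \right)} \right)}} = -34625 + \sqrt{\left(-5\right) \left(-88\right) - 156} = -34625 + \sqrt{440 - 156} = -34625 + \sqrt{284} = -34625 + 2 \sqrt{71}$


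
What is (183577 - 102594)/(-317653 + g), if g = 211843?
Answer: -80983/105810 ≈ -0.76536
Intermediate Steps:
(183577 - 102594)/(-317653 + g) = (183577 - 102594)/(-317653 + 211843) = 80983/(-105810) = 80983*(-1/105810) = -80983/105810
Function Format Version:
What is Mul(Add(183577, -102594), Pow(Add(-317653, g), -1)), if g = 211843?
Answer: Rational(-80983, 105810) ≈ -0.76536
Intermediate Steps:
Mul(Add(183577, -102594), Pow(Add(-317653, g), -1)) = Mul(Add(183577, -102594), Pow(Add(-317653, 211843), -1)) = Mul(80983, Pow(-105810, -1)) = Mul(80983, Rational(-1, 105810)) = Rational(-80983, 105810)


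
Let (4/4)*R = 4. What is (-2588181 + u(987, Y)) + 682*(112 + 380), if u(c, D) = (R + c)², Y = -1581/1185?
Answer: -1270556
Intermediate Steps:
R = 4
Y = -527/395 (Y = -1581*1/1185 = -527/395 ≈ -1.3342)
u(c, D) = (4 + c)²
(-2588181 + u(987, Y)) + 682*(112 + 380) = (-2588181 + (4 + 987)²) + 682*(112 + 380) = (-2588181 + 991²) + 682*492 = (-2588181 + 982081) + 335544 = -1606100 + 335544 = -1270556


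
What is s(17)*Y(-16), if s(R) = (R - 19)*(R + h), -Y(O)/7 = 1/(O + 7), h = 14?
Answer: -434/9 ≈ -48.222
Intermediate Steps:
Y(O) = -7/(7 + O) (Y(O) = -7/(O + 7) = -7/(7 + O))
s(R) = (-19 + R)*(14 + R) (s(R) = (R - 19)*(R + 14) = (-19 + R)*(14 + R))
s(17)*Y(-16) = (-266 + 17² - 5*17)*(-7/(7 - 16)) = (-266 + 289 - 85)*(-7/(-9)) = -(-434)*(-1)/9 = -62*7/9 = -434/9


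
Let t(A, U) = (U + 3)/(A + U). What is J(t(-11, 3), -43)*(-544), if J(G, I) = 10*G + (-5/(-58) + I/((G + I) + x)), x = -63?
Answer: 47228448/12383 ≈ 3814.0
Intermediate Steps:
t(A, U) = (3 + U)/(A + U)
J(G, I) = 5/58 + 10*G + I/(-63 + G + I) (J(G, I) = 10*G + (-5/(-58) + I/((G + I) - 63)) = 10*G + (-5*(-1/58) + I/(-63 + G + I)) = 10*G + (5/58 + I/(-63 + G + I)) = 5/58 + 10*G + I/(-63 + G + I))
J(t(-11, 3), -43)*(-544) = ((-315 - 36535*(3 + 3)/(-11 + 3) + 63*(-43) + 580*((3 + 3)/(-11 + 3))² + 580*((3 + 3)/(-11 + 3))*(-43))/(58*(-63 + (3 + 3)/(-11 + 3) - 43)))*(-544) = ((-315 - 36535*6/(-8) - 2709 + 580*(6/(-8))² + 580*(6/(-8))*(-43))/(58*(-63 + 6/(-8) - 43)))*(-544) = ((-315 - (-36535)*6/8 - 2709 + 580*(-⅛*6)² + 580*(-⅛*6)*(-43))/(58*(-63 - ⅛*6 - 43)))*(-544) = ((-315 - 36535*(-¾) - 2709 + 580*(-¾)² + 580*(-¾)*(-43))/(58*(-63 - ¾ - 43)))*(-544) = ((-315 + 109605/4 - 2709 + 580*(9/16) + 18705)/(58*(-427/4)))*(-544) = ((1/58)*(-4/427)*(-315 + 109605/4 - 2709 + 1305/4 + 18705))*(-544) = ((1/58)*(-4/427)*(86817/2))*(-544) = -86817/12383*(-544) = 47228448/12383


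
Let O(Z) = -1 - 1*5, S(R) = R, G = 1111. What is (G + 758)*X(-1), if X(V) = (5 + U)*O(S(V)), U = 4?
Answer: -100926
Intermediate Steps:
O(Z) = -6 (O(Z) = -1 - 5 = -6)
X(V) = -54 (X(V) = (5 + 4)*(-6) = 9*(-6) = -54)
(G + 758)*X(-1) = (1111 + 758)*(-54) = 1869*(-54) = -100926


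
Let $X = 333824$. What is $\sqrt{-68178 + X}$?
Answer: $\sqrt{265646} \approx 515.41$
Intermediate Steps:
$\sqrt{-68178 + X} = \sqrt{-68178 + 333824} = \sqrt{265646}$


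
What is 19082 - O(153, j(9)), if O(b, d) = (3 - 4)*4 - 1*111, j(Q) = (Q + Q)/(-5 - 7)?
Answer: 19197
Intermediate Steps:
j(Q) = -Q/6 (j(Q) = (2*Q)/(-12) = (2*Q)*(-1/12) = -Q/6)
O(b, d) = -115 (O(b, d) = -1*4 - 111 = -4 - 111 = -115)
19082 - O(153, j(9)) = 19082 - 1*(-115) = 19082 + 115 = 19197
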